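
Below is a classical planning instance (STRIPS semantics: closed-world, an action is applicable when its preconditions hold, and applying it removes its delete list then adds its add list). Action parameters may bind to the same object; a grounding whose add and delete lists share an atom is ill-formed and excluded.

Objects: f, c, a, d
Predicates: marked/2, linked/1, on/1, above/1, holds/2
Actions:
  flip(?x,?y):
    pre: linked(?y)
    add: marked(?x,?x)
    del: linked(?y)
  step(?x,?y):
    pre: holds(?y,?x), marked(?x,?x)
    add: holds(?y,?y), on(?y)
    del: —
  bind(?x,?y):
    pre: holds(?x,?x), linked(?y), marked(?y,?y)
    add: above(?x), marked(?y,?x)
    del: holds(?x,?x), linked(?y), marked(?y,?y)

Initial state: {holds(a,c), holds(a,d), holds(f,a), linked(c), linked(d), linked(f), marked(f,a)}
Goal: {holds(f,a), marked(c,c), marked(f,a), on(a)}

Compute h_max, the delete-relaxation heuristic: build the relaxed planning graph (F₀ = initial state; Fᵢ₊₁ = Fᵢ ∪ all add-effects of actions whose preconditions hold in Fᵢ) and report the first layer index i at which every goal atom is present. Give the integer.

2

F0 = init (7 atoms)
F1 = F0 ∪ {marked(a,a), marked(c,c), marked(d,d), marked(f,f)}  (11 atoms)
F2 = F1 ∪ {holds(a,a), holds(f,f), on(a), on(f)}  (15 atoms)
goal ⊆ F2  ⇒  h_max = 2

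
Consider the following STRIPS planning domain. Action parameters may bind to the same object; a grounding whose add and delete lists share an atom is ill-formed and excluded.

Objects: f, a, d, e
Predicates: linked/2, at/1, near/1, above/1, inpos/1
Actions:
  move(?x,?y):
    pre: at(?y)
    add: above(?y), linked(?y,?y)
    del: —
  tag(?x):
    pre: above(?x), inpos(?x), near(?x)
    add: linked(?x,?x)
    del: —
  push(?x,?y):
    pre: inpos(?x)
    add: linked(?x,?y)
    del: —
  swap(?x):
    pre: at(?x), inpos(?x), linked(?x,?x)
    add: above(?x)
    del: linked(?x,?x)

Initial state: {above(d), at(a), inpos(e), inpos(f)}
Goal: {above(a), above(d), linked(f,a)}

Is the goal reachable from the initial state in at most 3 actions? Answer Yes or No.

1. move(f,a)  →  {above(a), above(d), at(a), inpos(e), inpos(f), linked(a,a)}
2. push(f,a)  →  {above(a), above(d), at(a), inpos(e), inpos(f), linked(a,a), linked(f,a)}
optimal plan length = 2; 2 ≤ 3

Yes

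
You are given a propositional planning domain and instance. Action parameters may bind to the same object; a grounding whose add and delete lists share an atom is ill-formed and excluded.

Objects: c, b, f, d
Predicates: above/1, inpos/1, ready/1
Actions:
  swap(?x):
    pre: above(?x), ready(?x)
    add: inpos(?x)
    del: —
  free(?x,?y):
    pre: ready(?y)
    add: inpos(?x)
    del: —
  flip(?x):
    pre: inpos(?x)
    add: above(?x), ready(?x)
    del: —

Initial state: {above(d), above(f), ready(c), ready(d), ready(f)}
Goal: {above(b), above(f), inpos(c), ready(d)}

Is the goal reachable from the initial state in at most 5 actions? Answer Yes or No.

1. free(c,c)  →  {above(d), above(f), inpos(c), ready(c), ready(d), ready(f)}
2. free(b,c)  →  {above(d), above(f), inpos(b), inpos(c), ready(c), ready(d), ready(f)}
3. flip(b)  →  {above(b), above(d), above(f), inpos(b), inpos(c), ready(b), ready(c), ready(d), ready(f)}
optimal plan length = 3; 3 ≤ 5

Yes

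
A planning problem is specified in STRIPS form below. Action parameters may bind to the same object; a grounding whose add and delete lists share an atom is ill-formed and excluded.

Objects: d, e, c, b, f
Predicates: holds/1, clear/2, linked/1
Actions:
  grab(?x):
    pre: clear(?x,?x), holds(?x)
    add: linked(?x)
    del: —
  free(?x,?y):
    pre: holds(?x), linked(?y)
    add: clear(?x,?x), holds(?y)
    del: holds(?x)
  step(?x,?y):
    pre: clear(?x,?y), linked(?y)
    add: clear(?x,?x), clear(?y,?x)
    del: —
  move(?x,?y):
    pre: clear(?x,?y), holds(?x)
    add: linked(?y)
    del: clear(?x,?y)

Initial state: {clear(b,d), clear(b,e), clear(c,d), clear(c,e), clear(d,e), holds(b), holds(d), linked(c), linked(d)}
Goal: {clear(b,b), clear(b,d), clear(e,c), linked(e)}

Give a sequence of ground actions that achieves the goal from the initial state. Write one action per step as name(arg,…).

1. free(b,d)  →  {clear(b,b), clear(b,d), clear(b,e), clear(c,d), clear(c,e), clear(d,e), holds(d), linked(c), linked(d)}
2. move(d,e)  →  {clear(b,b), clear(b,d), clear(b,e), clear(c,d), clear(c,e), holds(d), linked(c), linked(d), linked(e)}
3. step(c,e)  →  {clear(b,b), clear(b,d), clear(b,e), clear(c,c), clear(c,d), clear(c,e), clear(e,c), holds(d), linked(c), linked(d), linked(e)}

free(b,d); move(d,e); step(c,e)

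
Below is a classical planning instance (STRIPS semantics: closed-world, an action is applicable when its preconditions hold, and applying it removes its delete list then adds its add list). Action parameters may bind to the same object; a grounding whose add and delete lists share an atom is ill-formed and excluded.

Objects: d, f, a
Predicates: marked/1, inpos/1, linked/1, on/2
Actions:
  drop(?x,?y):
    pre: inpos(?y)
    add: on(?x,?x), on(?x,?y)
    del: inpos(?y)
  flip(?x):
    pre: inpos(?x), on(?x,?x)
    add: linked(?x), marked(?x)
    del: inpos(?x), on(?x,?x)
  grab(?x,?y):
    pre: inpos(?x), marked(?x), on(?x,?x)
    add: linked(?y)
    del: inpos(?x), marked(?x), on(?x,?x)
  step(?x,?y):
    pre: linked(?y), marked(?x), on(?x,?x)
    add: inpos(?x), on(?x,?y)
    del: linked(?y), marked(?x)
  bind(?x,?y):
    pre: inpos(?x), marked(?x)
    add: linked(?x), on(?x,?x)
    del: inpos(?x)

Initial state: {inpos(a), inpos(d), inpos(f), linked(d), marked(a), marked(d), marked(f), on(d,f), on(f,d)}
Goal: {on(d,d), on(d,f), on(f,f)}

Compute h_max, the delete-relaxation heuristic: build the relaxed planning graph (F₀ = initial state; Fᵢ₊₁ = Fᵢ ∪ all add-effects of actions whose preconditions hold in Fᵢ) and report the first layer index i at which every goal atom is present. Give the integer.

F0 = init (9 atoms)
F1 = F0 ∪ {linked(a), linked(f), on(a,a), on(a,d), on(a,f), on(d,a), on(d,d), on(f,a), on(f,f)}  (18 atoms)
goal ⊆ F1  ⇒  h_max = 1

1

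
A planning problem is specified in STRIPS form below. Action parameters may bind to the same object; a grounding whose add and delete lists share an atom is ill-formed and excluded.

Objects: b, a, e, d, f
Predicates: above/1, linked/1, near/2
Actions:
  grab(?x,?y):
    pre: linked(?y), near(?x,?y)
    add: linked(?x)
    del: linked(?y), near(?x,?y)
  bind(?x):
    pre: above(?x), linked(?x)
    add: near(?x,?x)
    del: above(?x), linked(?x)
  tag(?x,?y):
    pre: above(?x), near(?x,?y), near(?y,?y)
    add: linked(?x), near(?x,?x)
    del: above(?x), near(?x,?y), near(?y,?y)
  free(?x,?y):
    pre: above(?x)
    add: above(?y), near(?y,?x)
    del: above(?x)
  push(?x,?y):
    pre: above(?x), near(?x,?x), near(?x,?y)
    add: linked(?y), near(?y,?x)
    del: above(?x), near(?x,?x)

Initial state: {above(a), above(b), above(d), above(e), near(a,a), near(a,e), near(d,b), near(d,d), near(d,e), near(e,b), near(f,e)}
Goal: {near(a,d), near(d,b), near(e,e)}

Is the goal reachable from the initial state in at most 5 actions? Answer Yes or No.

1. free(a,e)  →  {above(b), above(d), above(e), near(a,a), near(a,e), near(d,b), near(d,d), near(d,e), near(e,a), near(e,b), near(f,e)}
2. tag(e,a)  →  {above(b), above(d), linked(e), near(a,e), near(d,b), near(d,d), near(d,e), near(e,b), near(e,e), near(f,e)}
3. free(d,a)  →  {above(a), above(b), linked(e), near(a,d), near(a,e), near(d,b), near(d,d), near(d,e), near(e,b), near(e,e), near(f,e)}
optimal plan length = 3; 3 ≤ 5

Yes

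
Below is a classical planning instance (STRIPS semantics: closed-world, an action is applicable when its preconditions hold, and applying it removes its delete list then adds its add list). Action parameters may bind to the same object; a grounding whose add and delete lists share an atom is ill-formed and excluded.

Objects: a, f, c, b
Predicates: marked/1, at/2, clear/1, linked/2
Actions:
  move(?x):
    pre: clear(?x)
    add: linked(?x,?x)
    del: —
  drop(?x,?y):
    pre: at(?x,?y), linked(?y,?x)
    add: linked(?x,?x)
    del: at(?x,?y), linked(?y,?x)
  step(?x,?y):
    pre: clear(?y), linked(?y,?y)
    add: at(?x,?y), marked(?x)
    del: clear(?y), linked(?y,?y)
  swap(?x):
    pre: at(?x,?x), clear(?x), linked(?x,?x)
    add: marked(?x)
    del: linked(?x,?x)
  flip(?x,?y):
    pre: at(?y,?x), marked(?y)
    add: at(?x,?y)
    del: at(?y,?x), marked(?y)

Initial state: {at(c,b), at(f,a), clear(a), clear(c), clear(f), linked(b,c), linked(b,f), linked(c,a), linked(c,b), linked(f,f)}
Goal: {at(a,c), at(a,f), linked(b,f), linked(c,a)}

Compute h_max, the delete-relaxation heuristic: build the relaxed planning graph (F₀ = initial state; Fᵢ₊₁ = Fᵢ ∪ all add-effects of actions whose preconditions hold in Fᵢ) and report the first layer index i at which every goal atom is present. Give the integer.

2

F0 = init (10 atoms)
F1 = F0 ∪ {at(a,f), at(b,f), at(c,f), at(f,f), linked(a,a), linked(c,c), marked(a), marked(b), marked(c), marked(f)}  (20 atoms)
F2 = F1 ∪ {at(a,a), at(a,c), at(b,a), at(b,c), at(c,a), at(c,c), at(f,b), at(f,c)}  (28 atoms)
goal ⊆ F2  ⇒  h_max = 2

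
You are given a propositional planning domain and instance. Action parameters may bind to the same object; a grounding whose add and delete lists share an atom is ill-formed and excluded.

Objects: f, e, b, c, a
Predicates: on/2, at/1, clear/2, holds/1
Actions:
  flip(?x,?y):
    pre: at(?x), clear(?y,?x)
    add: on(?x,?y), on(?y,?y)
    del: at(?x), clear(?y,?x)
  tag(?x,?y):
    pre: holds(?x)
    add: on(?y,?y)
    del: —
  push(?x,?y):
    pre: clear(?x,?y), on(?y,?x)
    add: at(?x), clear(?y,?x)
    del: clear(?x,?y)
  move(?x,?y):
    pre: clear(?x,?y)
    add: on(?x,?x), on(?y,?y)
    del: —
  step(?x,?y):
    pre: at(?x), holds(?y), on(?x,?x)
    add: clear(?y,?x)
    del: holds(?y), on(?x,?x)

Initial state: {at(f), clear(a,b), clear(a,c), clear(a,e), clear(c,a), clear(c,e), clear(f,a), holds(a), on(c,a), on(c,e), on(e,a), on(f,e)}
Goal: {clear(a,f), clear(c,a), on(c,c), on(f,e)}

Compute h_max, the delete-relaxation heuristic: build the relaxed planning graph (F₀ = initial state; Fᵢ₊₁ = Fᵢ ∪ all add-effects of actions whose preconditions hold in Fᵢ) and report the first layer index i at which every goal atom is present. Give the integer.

2

F0 = init (12 atoms)
F1 = F0 ∪ {at(a), clear(e,a), on(a,a), on(b,b), on(c,c), on(e,e), on(f,f)}  (19 atoms)
F2 = F1 ∪ {clear(a,a), clear(a,f), on(a,c), on(a,e), on(a,f)}  (24 atoms)
goal ⊆ F2  ⇒  h_max = 2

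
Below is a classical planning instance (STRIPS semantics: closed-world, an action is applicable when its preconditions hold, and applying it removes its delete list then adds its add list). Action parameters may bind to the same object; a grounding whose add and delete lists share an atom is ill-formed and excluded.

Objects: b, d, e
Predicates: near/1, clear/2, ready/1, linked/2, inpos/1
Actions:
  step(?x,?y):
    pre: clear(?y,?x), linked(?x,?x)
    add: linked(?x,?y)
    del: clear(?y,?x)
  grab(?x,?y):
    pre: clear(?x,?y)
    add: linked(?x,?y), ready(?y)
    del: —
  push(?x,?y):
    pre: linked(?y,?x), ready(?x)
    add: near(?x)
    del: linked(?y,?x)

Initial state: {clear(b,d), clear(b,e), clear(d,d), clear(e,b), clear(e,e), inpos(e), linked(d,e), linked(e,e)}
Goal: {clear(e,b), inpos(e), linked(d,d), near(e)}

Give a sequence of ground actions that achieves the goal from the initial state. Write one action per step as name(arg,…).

grab(b,e); grab(d,d); push(e,b)

1. grab(b,e)  →  {clear(b,d), clear(b,e), clear(d,d), clear(e,b), clear(e,e), inpos(e), linked(b,e), linked(d,e), linked(e,e), ready(e)}
2. grab(d,d)  →  {clear(b,d), clear(b,e), clear(d,d), clear(e,b), clear(e,e), inpos(e), linked(b,e), linked(d,d), linked(d,e), linked(e,e), ready(d), ready(e)}
3. push(e,b)  →  {clear(b,d), clear(b,e), clear(d,d), clear(e,b), clear(e,e), inpos(e), linked(d,d), linked(d,e), linked(e,e), near(e), ready(d), ready(e)}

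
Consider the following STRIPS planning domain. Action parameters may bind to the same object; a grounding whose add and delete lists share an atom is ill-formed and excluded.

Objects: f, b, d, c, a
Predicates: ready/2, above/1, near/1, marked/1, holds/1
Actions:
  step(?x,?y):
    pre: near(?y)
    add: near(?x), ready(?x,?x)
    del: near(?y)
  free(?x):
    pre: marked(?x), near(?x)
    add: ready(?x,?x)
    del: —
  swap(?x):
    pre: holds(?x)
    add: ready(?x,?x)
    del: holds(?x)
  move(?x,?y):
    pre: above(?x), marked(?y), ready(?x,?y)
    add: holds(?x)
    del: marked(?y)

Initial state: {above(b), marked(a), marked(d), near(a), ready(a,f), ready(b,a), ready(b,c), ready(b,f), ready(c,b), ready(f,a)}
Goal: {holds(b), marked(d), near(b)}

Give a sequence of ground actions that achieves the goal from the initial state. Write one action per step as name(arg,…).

step(b,a); move(b,a)

1. step(b,a)  →  {above(b), marked(a), marked(d), near(b), ready(a,f), ready(b,a), ready(b,b), ready(b,c), ready(b,f), ready(c,b), ready(f,a)}
2. move(b,a)  →  {above(b), holds(b), marked(d), near(b), ready(a,f), ready(b,a), ready(b,b), ready(b,c), ready(b,f), ready(c,b), ready(f,a)}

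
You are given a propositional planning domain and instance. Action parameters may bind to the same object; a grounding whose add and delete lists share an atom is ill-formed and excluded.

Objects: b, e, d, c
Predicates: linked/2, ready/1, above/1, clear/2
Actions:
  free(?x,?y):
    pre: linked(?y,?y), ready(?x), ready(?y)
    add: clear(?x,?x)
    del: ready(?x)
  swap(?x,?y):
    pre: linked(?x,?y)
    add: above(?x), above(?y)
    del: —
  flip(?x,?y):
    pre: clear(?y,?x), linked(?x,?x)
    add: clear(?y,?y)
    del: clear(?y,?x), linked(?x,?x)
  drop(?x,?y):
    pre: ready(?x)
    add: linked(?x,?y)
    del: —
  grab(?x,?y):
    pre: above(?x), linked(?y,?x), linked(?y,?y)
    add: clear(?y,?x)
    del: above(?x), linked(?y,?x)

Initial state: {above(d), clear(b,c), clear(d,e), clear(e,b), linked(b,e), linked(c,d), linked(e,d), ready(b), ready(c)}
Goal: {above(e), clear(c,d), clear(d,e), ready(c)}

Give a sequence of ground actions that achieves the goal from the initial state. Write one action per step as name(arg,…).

swap(b,e); drop(c,c); grab(d,c)

1. swap(b,e)  →  {above(b), above(d), above(e), clear(b,c), clear(d,e), clear(e,b), linked(b,e), linked(c,d), linked(e,d), ready(b), ready(c)}
2. drop(c,c)  →  {above(b), above(d), above(e), clear(b,c), clear(d,e), clear(e,b), linked(b,e), linked(c,c), linked(c,d), linked(e,d), ready(b), ready(c)}
3. grab(d,c)  →  {above(b), above(e), clear(b,c), clear(c,d), clear(d,e), clear(e,b), linked(b,e), linked(c,c), linked(e,d), ready(b), ready(c)}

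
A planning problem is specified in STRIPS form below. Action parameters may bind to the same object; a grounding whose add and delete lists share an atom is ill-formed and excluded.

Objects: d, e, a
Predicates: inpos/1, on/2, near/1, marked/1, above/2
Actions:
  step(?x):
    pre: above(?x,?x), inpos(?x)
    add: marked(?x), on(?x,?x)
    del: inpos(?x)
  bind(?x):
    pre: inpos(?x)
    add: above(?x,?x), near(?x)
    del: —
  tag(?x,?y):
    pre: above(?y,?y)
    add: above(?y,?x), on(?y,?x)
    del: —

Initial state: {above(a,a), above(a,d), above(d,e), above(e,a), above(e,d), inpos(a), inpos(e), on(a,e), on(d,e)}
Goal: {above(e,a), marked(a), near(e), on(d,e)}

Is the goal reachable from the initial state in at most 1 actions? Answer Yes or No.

1. step(a)  →  {above(a,a), above(a,d), above(d,e), above(e,a), above(e,d), inpos(e), marked(a), on(a,a), on(a,e), on(d,e)}
2. bind(e)  →  {above(a,a), above(a,d), above(d,e), above(e,a), above(e,d), above(e,e), inpos(e), marked(a), near(e), on(a,a), on(a,e), on(d,e)}
optimal plan length = 2; 2 > 1

No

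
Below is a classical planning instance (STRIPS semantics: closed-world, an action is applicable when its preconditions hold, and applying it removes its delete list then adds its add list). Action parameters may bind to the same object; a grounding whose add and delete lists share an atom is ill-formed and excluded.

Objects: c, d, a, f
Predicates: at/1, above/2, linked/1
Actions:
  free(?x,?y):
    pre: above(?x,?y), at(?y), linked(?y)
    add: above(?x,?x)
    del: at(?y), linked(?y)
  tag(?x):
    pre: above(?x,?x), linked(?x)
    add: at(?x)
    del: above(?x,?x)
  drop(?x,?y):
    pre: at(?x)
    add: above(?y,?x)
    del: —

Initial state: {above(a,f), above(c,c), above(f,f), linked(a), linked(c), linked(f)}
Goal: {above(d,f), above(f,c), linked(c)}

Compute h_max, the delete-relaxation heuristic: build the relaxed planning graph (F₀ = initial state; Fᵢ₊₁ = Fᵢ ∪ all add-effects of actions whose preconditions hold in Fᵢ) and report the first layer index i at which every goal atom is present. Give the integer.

F0 = init (6 atoms)
F1 = F0 ∪ {at(c), at(f)}  (8 atoms)
F2 = F1 ∪ {above(a,a), above(a,c), above(c,f), above(d,c), above(d,f), above(f,c)}  (14 atoms)
goal ⊆ F2  ⇒  h_max = 2

2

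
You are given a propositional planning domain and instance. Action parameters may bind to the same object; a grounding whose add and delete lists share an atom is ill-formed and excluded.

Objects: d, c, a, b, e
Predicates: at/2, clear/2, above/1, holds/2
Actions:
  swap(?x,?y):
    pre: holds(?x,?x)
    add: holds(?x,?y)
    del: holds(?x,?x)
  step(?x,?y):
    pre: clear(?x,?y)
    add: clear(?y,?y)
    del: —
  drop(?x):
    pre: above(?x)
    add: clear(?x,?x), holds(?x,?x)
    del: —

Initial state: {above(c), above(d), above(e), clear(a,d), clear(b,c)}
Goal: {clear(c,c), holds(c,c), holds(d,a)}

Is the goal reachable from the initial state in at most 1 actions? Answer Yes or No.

No

1. drop(d)  →  {above(c), above(d), above(e), clear(a,d), clear(b,c), clear(d,d), holds(d,d)}
2. swap(d,a)  →  {above(c), above(d), above(e), clear(a,d), clear(b,c), clear(d,d), holds(d,a)}
3. drop(c)  →  {above(c), above(d), above(e), clear(a,d), clear(b,c), clear(c,c), clear(d,d), holds(c,c), holds(d,a)}
optimal plan length = 3; 3 > 1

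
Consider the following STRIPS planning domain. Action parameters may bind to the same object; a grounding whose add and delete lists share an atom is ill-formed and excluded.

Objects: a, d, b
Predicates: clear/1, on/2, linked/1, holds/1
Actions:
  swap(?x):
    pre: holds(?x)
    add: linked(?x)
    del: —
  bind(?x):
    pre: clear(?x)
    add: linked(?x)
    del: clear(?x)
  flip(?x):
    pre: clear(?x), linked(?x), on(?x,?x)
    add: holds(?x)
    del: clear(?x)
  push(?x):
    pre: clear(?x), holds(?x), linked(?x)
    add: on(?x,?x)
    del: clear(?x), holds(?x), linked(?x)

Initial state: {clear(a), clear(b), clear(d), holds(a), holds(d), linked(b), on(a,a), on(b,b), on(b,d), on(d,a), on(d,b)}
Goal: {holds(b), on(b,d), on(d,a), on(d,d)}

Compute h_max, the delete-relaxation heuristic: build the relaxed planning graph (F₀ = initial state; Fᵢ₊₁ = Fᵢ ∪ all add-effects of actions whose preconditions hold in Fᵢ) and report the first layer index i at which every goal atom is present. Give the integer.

2

F0 = init (11 atoms)
F1 = F0 ∪ {holds(b), linked(a), linked(d)}  (14 atoms)
F2 = F1 ∪ {on(d,d)}  (15 atoms)
goal ⊆ F2  ⇒  h_max = 2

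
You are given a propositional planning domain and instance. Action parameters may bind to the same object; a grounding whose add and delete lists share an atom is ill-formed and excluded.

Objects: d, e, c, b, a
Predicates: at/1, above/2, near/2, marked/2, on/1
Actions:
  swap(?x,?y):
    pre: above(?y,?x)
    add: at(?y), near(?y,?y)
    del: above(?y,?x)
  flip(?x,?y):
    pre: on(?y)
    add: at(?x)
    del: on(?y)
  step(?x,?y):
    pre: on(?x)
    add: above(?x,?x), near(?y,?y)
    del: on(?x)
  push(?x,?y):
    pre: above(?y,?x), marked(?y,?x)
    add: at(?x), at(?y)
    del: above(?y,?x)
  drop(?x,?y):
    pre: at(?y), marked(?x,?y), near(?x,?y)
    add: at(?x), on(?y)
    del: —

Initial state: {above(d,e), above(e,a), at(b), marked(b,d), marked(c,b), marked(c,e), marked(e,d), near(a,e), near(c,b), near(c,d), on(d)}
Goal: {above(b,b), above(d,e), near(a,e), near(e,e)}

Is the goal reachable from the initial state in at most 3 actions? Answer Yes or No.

Yes

1. drop(c,b)  →  {above(d,e), above(e,a), at(b), at(c), marked(b,d), marked(c,b), marked(c,e), marked(e,d), near(a,e), near(c,b), near(c,d), on(b), on(d)}
2. step(b,e)  →  {above(b,b), above(d,e), above(e,a), at(b), at(c), marked(b,d), marked(c,b), marked(c,e), marked(e,d), near(a,e), near(c,b), near(c,d), near(e,e), on(d)}
optimal plan length = 2; 2 ≤ 3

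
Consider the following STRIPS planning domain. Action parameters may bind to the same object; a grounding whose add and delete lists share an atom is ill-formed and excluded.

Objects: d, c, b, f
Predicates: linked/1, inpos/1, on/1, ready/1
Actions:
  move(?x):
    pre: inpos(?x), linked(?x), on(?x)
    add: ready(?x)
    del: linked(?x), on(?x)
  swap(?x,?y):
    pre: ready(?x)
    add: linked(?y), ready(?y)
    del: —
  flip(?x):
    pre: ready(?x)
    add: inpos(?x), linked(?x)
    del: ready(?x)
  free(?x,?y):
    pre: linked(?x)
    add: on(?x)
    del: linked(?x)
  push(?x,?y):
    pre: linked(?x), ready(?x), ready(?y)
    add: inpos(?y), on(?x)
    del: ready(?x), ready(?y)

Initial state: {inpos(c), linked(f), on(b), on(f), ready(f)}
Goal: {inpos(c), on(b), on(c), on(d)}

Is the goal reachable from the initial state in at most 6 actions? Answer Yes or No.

1. swap(f,d)  →  {inpos(c), linked(d), linked(f), on(b), on(f), ready(d), ready(f)}
2. swap(d,c)  →  {inpos(c), linked(c), linked(d), linked(f), on(b), on(f), ready(c), ready(d), ready(f)}
3. free(d,d)  →  {inpos(c), linked(c), linked(f), on(b), on(d), on(f), ready(c), ready(d), ready(f)}
4. free(c,d)  →  {inpos(c), linked(f), on(b), on(c), on(d), on(f), ready(c), ready(d), ready(f)}
optimal plan length = 4; 4 ≤ 6

Yes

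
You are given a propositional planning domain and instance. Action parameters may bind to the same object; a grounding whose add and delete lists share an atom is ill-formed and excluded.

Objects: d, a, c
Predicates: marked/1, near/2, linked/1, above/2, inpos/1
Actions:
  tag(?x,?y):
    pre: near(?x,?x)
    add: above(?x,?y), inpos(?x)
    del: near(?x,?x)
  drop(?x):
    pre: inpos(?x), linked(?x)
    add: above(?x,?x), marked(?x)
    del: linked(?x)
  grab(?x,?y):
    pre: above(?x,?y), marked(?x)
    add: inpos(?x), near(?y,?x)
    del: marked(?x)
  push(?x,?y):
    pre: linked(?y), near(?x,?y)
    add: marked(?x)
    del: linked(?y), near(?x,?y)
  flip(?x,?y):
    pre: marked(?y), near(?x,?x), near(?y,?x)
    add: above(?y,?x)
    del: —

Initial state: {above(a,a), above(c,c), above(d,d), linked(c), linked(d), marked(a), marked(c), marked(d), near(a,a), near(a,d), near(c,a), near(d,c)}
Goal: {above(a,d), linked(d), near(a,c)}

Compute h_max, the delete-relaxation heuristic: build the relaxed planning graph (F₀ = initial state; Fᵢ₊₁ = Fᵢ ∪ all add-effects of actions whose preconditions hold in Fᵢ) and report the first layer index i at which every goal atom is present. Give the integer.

F0 = init (12 atoms)
F1 = F0 ∪ {above(a,c), above(a,d), above(c,a), inpos(a), inpos(c), inpos(d), near(c,c), near(d,d)}  (20 atoms)
F2 = F1 ∪ {above(c,d), above(d,a), above(d,c), near(a,c), near(d,a)}  (25 atoms)
goal ⊆ F2  ⇒  h_max = 2

2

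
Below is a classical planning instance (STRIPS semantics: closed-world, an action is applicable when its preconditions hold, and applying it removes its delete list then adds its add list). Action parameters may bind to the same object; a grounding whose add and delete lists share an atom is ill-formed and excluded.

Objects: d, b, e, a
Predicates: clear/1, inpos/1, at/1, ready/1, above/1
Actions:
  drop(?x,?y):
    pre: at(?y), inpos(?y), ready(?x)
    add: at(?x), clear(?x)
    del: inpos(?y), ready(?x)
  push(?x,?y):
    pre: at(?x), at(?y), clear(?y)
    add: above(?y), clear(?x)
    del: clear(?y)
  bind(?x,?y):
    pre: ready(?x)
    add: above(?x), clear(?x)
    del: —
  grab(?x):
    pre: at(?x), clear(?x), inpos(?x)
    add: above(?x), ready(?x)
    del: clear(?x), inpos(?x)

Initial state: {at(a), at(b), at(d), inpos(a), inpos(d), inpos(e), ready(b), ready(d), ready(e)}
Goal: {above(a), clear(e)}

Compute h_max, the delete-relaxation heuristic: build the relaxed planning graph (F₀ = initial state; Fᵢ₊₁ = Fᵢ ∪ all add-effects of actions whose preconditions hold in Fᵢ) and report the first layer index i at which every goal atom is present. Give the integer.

3

F0 = init (9 atoms)
F1 = F0 ∪ {above(b), above(d), above(e), at(e), clear(b), clear(d), clear(e)}  (16 atoms)
F2 = F1 ∪ {clear(a)}  (17 atoms)
F3 = F2 ∪ {above(a), ready(a)}  (19 atoms)
goal ⊆ F3  ⇒  h_max = 3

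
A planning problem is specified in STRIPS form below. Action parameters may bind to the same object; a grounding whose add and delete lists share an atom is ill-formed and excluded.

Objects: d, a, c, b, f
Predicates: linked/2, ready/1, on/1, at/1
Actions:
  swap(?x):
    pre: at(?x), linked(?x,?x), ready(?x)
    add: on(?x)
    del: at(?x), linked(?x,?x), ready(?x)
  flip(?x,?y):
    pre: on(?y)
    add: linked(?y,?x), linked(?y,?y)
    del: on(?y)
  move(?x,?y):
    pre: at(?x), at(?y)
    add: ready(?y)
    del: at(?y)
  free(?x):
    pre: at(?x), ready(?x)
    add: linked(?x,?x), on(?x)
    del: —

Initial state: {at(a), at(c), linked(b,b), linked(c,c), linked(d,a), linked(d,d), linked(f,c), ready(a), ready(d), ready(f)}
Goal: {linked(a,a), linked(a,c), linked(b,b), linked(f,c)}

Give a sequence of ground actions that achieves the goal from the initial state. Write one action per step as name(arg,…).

1. free(a)  →  {at(a), at(c), linked(a,a), linked(b,b), linked(c,c), linked(d,a), linked(d,d), linked(f,c), on(a), ready(a), ready(d), ready(f)}
2. flip(c,a)  →  {at(a), at(c), linked(a,a), linked(a,c), linked(b,b), linked(c,c), linked(d,a), linked(d,d), linked(f,c), ready(a), ready(d), ready(f)}

free(a); flip(c,a)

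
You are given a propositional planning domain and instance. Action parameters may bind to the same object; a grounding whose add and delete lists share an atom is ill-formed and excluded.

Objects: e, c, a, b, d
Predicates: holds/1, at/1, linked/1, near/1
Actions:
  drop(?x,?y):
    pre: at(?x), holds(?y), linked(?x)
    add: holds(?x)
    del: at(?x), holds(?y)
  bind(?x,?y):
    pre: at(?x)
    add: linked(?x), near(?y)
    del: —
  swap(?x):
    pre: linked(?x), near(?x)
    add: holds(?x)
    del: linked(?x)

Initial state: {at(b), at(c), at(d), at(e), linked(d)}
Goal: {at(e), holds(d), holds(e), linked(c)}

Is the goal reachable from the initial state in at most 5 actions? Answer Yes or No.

1. bind(e,e)  →  {at(b), at(c), at(d), at(e), linked(d), linked(e), near(e)}
2. bind(c,d)  →  {at(b), at(c), at(d), at(e), linked(c), linked(d), linked(e), near(d), near(e)}
3. swap(e)  →  {at(b), at(c), at(d), at(e), holds(e), linked(c), linked(d), near(d), near(e)}
4. swap(d)  →  {at(b), at(c), at(d), at(e), holds(d), holds(e), linked(c), near(d), near(e)}
optimal plan length = 4; 4 ≤ 5

Yes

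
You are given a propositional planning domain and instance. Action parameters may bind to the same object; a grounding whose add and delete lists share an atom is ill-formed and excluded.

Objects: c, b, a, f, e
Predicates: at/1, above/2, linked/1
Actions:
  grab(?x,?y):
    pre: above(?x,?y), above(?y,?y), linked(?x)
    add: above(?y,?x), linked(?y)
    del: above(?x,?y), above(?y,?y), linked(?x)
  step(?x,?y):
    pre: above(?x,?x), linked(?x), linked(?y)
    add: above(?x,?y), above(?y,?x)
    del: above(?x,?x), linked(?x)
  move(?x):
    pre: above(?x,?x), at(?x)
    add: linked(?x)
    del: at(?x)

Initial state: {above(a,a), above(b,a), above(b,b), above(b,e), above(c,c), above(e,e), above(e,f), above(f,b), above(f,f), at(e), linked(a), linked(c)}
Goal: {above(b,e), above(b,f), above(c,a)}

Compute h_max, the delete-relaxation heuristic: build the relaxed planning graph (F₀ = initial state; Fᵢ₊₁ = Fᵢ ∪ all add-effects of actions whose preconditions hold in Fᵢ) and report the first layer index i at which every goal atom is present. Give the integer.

3

F0 = init (12 atoms)
F1 = F0 ∪ {above(a,c), above(c,a), linked(e)}  (15 atoms)
F2 = F1 ∪ {above(a,e), above(c,e), above(e,a), above(e,c), above(f,e), linked(f)}  (21 atoms)
F3 = F2 ∪ {above(a,f), above(b,f), above(c,f), above(f,a), above(f,c), linked(b)}  (27 atoms)
goal ⊆ F3  ⇒  h_max = 3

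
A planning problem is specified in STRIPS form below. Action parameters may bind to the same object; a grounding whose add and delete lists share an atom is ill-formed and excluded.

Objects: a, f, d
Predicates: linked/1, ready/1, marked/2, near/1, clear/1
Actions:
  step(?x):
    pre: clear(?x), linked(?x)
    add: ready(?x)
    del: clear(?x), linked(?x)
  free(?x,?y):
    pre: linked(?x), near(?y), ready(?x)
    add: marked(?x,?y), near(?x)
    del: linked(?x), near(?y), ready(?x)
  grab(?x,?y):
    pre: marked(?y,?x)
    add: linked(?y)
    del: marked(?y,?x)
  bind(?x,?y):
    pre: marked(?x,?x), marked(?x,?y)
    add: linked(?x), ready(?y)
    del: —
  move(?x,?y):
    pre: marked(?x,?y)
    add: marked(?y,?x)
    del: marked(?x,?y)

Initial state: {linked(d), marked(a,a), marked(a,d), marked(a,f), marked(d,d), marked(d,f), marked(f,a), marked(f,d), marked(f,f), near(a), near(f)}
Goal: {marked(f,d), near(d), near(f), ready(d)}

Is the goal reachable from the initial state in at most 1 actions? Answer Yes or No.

1. bind(a,d)  →  {linked(a), linked(d), marked(a,a), marked(a,d), marked(a,f), marked(d,d), marked(d,f), marked(f,a), marked(f,d), marked(f,f), near(a), near(f), ready(d)}
2. free(d,a)  →  {linked(a), marked(a,a), marked(a,d), marked(a,f), marked(d,a), marked(d,d), marked(d,f), marked(f,a), marked(f,d), marked(f,f), near(d), near(f)}
3. bind(a,d)  →  {linked(a), marked(a,a), marked(a,d), marked(a,f), marked(d,a), marked(d,d), marked(d,f), marked(f,a), marked(f,d), marked(f,f), near(d), near(f), ready(d)}
optimal plan length = 3; 3 > 1

No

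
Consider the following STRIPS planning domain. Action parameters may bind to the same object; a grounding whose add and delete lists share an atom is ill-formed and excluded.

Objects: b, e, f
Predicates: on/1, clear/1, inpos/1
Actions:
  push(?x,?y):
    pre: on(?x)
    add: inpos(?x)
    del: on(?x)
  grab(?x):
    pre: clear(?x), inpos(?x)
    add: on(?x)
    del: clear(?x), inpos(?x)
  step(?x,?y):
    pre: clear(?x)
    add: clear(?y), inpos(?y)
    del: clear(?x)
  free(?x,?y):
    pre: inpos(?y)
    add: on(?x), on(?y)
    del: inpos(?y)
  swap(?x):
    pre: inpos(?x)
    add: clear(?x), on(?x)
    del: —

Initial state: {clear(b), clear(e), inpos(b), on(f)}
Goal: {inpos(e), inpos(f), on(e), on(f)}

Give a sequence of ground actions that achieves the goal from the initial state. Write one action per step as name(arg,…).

1. step(b,e)  →  {clear(e), inpos(b), inpos(e), on(f)}
2. step(e,f)  →  {clear(f), inpos(b), inpos(e), inpos(f), on(f)}
3. free(e,b)  →  {clear(f), inpos(e), inpos(f), on(b), on(e), on(f)}

step(b,e); step(e,f); free(e,b)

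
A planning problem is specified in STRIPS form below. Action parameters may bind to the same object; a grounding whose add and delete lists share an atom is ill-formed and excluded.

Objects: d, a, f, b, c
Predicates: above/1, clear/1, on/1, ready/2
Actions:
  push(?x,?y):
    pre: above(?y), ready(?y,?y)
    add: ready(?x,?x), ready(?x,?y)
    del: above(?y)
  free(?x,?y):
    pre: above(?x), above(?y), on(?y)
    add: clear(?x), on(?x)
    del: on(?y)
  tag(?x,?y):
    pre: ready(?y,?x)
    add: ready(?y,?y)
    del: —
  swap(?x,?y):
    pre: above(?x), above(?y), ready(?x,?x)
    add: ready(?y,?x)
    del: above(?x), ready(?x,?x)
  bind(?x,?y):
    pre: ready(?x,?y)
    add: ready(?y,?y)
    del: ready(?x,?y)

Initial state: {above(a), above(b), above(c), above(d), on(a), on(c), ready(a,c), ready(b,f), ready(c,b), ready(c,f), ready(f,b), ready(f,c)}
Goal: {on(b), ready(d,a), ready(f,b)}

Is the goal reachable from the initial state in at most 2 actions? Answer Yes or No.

No

1. free(b,a)  →  {above(a), above(b), above(c), above(d), clear(b), on(b), on(c), ready(a,c), ready(b,f), ready(c,b), ready(c,f), ready(f,b), ready(f,c)}
2. tag(c,a)  →  {above(a), above(b), above(c), above(d), clear(b), on(b), on(c), ready(a,a), ready(a,c), ready(b,f), ready(c,b), ready(c,f), ready(f,b), ready(f,c)}
3. push(d,a)  →  {above(b), above(c), above(d), clear(b), on(b), on(c), ready(a,a), ready(a,c), ready(b,f), ready(c,b), ready(c,f), ready(d,a), ready(d,d), ready(f,b), ready(f,c)}
optimal plan length = 3; 3 > 2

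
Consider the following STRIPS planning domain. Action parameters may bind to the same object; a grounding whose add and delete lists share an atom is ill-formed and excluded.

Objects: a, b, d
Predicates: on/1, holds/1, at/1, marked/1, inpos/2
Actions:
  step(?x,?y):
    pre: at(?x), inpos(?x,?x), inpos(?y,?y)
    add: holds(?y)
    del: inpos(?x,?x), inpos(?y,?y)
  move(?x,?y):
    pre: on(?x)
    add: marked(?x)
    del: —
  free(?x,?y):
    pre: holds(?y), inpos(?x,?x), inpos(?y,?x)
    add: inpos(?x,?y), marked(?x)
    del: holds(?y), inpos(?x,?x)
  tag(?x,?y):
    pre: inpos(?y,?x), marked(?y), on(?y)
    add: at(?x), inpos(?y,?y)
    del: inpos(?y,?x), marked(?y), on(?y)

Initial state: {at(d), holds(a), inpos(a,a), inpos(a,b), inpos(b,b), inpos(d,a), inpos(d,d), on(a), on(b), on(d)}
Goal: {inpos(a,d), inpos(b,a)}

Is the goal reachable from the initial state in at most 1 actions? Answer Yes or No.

1. step(d,d)  →  {at(d), holds(a), holds(d), inpos(a,a), inpos(a,b), inpos(b,b), inpos(d,a), on(a), on(b), on(d)}
2. free(a,d)  →  {at(d), holds(a), inpos(a,b), inpos(a,d), inpos(b,b), inpos(d,a), marked(a), on(a), on(b), on(d)}
3. free(b,a)  →  {at(d), inpos(a,b), inpos(a,d), inpos(b,a), inpos(d,a), marked(a), marked(b), on(a), on(b), on(d)}
optimal plan length = 3; 3 > 1

No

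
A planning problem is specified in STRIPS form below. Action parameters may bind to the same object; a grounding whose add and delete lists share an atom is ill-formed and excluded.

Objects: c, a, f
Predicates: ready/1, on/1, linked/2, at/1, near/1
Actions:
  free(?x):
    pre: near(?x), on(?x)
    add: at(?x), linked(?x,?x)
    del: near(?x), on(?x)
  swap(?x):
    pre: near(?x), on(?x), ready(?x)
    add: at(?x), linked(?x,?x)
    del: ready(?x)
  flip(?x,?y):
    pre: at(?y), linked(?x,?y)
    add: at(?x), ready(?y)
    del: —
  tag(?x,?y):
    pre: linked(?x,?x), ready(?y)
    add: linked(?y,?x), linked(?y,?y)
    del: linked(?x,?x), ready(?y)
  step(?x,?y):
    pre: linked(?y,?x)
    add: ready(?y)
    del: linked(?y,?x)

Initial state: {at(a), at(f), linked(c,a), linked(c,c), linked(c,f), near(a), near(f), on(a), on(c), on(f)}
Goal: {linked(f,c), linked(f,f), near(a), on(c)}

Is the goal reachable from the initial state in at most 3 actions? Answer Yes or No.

1. flip(c,f)  →  {at(a), at(c), at(f), linked(c,a), linked(c,c), linked(c,f), near(a), near(f), on(a), on(c), on(f), ready(f)}
2. tag(c,f)  →  {at(a), at(c), at(f), linked(c,a), linked(c,f), linked(f,c), linked(f,f), near(a), near(f), on(a), on(c), on(f)}
optimal plan length = 2; 2 ≤ 3

Yes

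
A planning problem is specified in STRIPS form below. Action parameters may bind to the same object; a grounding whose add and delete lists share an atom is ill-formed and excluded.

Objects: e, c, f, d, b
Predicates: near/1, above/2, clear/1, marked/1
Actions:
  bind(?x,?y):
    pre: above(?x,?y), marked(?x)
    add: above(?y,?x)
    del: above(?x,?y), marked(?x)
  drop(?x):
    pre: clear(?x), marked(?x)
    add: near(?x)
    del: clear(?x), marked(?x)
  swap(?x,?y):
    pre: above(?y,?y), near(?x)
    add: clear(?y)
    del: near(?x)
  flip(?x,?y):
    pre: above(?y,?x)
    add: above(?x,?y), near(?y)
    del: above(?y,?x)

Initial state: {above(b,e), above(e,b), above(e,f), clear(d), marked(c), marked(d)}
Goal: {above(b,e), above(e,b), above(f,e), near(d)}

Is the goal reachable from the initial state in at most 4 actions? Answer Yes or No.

Yes

1. drop(d)  →  {above(b,e), above(e,b), above(e,f), marked(c), near(d)}
2. flip(f,e)  →  {above(b,e), above(e,b), above(f,e), marked(c), near(d), near(e)}
optimal plan length = 2; 2 ≤ 4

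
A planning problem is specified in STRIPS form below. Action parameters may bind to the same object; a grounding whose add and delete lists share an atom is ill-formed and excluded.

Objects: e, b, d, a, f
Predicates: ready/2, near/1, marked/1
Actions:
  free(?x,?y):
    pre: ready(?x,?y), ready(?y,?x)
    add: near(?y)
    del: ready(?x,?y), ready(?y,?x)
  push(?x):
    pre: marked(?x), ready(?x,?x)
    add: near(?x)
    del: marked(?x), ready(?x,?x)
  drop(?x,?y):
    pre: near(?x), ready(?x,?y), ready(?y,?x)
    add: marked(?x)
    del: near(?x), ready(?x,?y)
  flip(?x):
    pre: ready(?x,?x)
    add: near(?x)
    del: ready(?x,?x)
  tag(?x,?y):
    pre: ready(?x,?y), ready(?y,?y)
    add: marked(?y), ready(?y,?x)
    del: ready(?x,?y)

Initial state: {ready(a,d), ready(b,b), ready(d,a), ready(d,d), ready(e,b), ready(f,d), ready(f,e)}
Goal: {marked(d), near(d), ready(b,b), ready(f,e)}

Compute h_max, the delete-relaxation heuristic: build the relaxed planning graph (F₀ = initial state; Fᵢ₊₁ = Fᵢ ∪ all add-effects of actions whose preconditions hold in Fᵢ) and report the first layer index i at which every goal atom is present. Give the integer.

F0 = init (7 atoms)
F1 = F0 ∪ {marked(b), marked(d), near(a), near(b), near(d), ready(b,e), ready(d,f)}  (14 atoms)
goal ⊆ F1  ⇒  h_max = 1

1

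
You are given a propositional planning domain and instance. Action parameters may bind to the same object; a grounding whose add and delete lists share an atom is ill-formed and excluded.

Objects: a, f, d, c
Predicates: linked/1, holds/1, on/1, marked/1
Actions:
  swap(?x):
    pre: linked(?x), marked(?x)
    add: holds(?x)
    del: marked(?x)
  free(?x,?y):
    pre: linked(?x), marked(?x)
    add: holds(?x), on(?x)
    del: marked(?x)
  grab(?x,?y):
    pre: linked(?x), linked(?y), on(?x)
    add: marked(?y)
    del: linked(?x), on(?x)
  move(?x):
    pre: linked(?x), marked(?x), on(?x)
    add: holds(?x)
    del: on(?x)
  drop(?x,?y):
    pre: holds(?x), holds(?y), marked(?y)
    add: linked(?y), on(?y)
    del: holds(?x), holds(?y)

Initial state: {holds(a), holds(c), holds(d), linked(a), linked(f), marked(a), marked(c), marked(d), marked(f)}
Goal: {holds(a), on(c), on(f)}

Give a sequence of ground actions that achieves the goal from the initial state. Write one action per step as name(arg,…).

free(f,a); drop(f,c)

1. free(f,a)  →  {holds(a), holds(c), holds(d), holds(f), linked(a), linked(f), marked(a), marked(c), marked(d), on(f)}
2. drop(f,c)  →  {holds(a), holds(d), linked(a), linked(c), linked(f), marked(a), marked(c), marked(d), on(c), on(f)}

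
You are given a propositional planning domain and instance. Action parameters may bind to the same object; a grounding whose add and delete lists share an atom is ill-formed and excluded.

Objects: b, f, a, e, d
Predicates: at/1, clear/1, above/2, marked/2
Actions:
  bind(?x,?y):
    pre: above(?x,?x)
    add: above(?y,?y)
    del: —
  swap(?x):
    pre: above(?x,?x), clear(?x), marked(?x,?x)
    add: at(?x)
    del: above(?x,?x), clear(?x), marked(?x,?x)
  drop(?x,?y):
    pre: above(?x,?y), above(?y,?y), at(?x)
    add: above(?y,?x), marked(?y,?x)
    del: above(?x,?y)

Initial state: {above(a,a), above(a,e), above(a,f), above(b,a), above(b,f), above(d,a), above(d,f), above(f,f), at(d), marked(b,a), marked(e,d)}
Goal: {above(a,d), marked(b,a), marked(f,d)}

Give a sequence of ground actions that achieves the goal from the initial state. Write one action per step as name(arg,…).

1. drop(d,f)  →  {above(a,a), above(a,e), above(a,f), above(b,a), above(b,f), above(d,a), above(f,d), above(f,f), at(d), marked(b,a), marked(e,d), marked(f,d)}
2. drop(d,a)  →  {above(a,a), above(a,d), above(a,e), above(a,f), above(b,a), above(b,f), above(f,d), above(f,f), at(d), marked(a,d), marked(b,a), marked(e,d), marked(f,d)}

drop(d,f); drop(d,a)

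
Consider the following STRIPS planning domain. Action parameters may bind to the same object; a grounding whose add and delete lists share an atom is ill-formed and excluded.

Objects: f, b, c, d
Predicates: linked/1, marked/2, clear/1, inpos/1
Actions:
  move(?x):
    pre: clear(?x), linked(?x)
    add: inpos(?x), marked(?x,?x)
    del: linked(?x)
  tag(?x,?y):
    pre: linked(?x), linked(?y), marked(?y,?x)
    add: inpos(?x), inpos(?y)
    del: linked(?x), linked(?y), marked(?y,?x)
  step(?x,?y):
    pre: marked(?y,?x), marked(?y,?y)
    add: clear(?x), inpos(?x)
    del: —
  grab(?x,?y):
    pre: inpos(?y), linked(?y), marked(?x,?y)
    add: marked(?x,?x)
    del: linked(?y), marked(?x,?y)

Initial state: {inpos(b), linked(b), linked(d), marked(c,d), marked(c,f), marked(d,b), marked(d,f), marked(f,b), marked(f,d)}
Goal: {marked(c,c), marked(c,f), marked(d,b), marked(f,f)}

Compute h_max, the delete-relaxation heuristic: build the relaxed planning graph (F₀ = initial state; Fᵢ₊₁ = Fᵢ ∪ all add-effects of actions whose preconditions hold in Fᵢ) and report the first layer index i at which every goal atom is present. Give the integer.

2

F0 = init (9 atoms)
F1 = F0 ∪ {inpos(d), marked(d,d), marked(f,f)}  (12 atoms)
F2 = F1 ∪ {clear(b), clear(d), clear(f), inpos(f), marked(c,c)}  (17 atoms)
goal ⊆ F2  ⇒  h_max = 2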